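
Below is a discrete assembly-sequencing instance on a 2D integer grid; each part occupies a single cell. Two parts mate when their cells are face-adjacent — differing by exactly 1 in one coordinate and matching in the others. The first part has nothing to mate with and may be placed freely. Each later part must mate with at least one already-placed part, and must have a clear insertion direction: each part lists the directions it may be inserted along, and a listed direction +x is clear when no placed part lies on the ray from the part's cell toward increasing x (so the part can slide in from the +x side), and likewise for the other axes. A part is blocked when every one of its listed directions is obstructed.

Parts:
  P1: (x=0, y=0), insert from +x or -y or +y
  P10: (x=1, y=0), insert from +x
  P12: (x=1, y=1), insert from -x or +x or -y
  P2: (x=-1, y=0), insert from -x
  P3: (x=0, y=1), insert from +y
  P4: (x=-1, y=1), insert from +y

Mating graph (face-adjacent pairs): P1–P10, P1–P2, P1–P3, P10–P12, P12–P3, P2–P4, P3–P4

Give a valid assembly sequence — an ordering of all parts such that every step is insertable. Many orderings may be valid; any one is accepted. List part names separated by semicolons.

1. P2@(-1, 0) [-x clear] — {P2}
2. P4@(-1, 1) [+y clear] — {P2, P4}
3. P3@(0, 1) [+y clear] — {P2, P3, P4}
4. P12@(1, 1) [+x clear] — {P12, P2, P3, P4}
5. P10@(1, 0) [+x clear] — {P10, P12, P2, P3, P4}
6. P1@(0, 0) [-y clear] — {P1, P10, P12, P2, P3, P4}

P2; P4; P3; P12; P10; P1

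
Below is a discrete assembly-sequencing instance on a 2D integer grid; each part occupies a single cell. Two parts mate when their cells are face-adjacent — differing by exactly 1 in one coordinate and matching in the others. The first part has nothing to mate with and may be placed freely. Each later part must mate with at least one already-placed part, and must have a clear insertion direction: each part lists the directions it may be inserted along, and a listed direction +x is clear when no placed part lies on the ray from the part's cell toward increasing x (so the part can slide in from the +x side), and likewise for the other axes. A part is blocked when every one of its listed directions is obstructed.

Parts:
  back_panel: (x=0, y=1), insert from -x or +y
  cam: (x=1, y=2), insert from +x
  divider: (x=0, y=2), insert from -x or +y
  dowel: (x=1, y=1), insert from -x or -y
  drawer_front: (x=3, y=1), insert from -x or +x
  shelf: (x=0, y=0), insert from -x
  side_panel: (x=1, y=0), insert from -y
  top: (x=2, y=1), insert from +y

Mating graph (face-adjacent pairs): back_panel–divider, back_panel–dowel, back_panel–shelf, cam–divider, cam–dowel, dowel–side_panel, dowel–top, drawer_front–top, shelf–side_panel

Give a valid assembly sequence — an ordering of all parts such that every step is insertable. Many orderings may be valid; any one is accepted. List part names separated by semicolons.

1. dowel@(1, 1) [-x clear] — {dowel}
2. back_panel@(0, 1) [-x clear] — {back_panel, dowel}
3. shelf@(0, 0) [-x clear] — {back_panel, dowel, shelf}
4. side_panel@(1, 0) [-y clear] — {back_panel, dowel, shelf, side_panel}
5. cam@(1, 2) [+x clear] — {back_panel, cam, dowel, shelf, side_panel}
6. divider@(0, 2) [-x clear] — {back_panel, cam, divider, dowel, shelf, side_panel}
7. top@(2, 1) [+y clear] — {back_panel, cam, divider, dowel, shelf, side_panel, top}
8. drawer_front@(3, 1) [+x clear] — {back_panel, cam, divider, dowel, drawer_front, shelf, side_panel, top}

dowel; back_panel; shelf; side_panel; cam; divider; top; drawer_front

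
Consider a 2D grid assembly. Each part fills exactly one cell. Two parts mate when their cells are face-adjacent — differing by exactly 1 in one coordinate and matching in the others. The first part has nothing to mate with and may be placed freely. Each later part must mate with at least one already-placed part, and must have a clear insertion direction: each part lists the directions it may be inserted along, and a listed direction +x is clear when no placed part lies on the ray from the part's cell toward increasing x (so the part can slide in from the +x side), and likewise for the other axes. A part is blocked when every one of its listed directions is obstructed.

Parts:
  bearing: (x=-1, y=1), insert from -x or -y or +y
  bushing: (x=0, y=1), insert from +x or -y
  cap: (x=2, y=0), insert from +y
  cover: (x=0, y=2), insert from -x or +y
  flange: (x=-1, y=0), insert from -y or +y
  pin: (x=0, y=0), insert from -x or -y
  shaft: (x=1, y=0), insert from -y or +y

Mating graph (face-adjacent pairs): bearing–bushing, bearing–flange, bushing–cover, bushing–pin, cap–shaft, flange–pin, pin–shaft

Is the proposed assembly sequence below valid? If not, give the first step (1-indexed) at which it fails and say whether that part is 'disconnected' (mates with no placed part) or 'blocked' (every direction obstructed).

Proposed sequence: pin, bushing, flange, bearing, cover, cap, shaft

Invalid at step 6 (disconnected)

1. pin@(0, 0) [-x clear] — {pin}
2. bushing@(0, 1) [+x clear] — {bushing, pin}
3. flange@(-1, 0) [-y clear] — {bushing, flange, pin}
4. bearing@(-1, 1) [-x clear] — {bearing, bushing, flange, pin}
5. cover@(0, 2) [-x clear] — {bearing, bushing, cover, flange, pin}
6. cap@(2, 0) — no placed neighbour ⇒ disconnected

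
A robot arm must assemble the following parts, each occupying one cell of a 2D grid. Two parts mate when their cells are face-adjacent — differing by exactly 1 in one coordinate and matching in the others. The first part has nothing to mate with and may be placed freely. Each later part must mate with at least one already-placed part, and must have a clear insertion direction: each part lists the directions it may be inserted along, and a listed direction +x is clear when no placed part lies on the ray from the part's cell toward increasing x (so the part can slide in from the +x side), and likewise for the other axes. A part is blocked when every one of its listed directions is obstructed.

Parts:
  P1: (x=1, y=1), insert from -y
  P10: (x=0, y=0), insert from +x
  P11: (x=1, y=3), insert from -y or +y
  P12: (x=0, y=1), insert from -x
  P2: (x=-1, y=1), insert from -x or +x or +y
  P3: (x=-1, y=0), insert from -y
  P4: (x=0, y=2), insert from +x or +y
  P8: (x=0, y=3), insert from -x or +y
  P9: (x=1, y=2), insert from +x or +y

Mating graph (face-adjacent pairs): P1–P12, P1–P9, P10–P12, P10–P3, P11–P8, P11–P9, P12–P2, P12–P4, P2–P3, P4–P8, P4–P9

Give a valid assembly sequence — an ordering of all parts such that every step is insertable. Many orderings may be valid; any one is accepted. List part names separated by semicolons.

1. P12@(0, 1) [-x clear] — {P12}
2. P1@(1, 1) [-y clear] — {P1, P12}
3. P4@(0, 2) [+x clear] — {P1, P12, P4}
4. P9@(1, 2) [+x clear] — {P1, P12, P4, P9}
5. P2@(-1, 1) [-x clear] — {P1, P12, P2, P4, P9}
6. P3@(-1, 0) [-y clear] — {P1, P12, P2, P3, P4, P9}
7. P10@(0, 0) [+x clear] — {P1, P10, P12, P2, P3, P4, P9}
8. P8@(0, 3) [-x clear] — {P1, P10, P12, P2, P3, P4, P8, P9}
9. P11@(1, 3) [+y clear] — {P1, P10, P11, P12, P2, P3, P4, P8, P9}

P12; P1; P4; P9; P2; P3; P10; P8; P11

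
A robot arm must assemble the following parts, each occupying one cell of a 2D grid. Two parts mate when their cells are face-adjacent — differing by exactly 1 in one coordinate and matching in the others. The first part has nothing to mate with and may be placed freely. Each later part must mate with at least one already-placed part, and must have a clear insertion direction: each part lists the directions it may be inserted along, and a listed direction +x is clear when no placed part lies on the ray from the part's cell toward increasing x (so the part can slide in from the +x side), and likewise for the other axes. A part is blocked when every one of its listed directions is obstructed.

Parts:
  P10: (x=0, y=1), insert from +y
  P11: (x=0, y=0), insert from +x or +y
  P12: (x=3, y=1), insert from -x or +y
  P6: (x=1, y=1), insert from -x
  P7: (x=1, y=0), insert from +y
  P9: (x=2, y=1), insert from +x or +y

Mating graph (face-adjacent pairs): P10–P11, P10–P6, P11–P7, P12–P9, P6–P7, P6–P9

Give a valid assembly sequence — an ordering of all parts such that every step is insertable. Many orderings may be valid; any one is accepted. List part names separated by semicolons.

P11; P7; P6; P10; P9; P12

1. P11@(0, 0) [+x clear] — {P11}
2. P7@(1, 0) [+y clear] — {P11, P7}
3. P6@(1, 1) [-x clear] — {P11, P6, P7}
4. P10@(0, 1) [+y clear] — {P10, P11, P6, P7}
5. P9@(2, 1) [+x clear] — {P10, P11, P6, P7, P9}
6. P12@(3, 1) [+y clear] — {P10, P11, P12, P6, P7, P9}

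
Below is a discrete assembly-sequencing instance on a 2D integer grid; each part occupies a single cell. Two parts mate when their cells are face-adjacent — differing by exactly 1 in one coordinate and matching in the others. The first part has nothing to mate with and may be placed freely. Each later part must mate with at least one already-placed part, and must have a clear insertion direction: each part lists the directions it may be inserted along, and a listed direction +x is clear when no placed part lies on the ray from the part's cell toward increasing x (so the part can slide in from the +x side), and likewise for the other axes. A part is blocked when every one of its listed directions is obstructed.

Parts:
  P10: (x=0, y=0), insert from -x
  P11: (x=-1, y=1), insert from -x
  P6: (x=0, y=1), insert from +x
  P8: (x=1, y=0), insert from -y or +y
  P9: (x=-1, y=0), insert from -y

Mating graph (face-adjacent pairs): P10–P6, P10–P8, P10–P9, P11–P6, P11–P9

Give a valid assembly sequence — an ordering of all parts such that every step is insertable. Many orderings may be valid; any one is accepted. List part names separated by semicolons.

1. P11@(-1, 1) [-x clear] — {P11}
2. P6@(0, 1) [+x clear] — {P11, P6}
3. P10@(0, 0) [-x clear] — {P10, P11, P6}
4. P9@(-1, 0) [-y clear] — {P10, P11, P6, P9}
5. P8@(1, 0) [-y clear] — {P10, P11, P6, P8, P9}

P11; P6; P10; P9; P8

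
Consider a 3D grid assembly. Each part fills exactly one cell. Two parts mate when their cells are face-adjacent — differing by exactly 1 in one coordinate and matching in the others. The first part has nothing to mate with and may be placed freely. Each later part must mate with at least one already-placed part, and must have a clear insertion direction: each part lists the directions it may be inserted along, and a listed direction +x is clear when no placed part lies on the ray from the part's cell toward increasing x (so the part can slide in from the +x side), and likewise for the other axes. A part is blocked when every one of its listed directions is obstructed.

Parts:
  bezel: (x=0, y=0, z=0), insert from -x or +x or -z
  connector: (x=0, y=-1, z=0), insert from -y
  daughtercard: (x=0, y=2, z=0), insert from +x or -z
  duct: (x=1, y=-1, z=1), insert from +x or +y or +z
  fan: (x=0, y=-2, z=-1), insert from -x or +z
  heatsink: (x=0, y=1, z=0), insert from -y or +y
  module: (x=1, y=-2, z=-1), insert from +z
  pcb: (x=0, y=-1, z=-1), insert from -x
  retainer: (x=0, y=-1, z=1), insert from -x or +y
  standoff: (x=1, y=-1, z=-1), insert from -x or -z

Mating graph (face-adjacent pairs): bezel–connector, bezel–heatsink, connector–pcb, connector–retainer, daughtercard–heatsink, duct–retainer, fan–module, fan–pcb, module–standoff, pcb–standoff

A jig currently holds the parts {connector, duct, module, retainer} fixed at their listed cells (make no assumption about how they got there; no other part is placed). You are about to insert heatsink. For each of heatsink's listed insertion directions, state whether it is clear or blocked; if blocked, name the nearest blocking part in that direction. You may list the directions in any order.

-y: nearest on ray is connector@(0, -1, 0) ⇒ blocked
+y: ray from heatsink(0, 1, 0) has no placed part ⇒ clear

+y: clear; -y: blocked by connector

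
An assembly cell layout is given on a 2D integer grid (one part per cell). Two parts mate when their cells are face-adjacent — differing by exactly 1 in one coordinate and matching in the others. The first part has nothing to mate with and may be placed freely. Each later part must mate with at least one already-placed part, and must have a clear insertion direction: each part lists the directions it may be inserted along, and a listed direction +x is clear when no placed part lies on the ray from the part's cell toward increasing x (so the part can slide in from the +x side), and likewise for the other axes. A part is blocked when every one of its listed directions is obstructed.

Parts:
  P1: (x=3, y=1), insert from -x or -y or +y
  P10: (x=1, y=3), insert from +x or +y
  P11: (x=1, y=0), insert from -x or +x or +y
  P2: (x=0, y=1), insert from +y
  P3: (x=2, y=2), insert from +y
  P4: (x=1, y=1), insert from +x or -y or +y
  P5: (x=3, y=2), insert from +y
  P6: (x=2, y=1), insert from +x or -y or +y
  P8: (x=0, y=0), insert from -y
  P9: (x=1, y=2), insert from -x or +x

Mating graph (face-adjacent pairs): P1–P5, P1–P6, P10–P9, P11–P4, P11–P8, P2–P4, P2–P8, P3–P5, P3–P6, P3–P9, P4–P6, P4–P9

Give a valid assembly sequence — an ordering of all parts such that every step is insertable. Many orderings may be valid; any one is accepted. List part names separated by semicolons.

P11; P4; P9; P2; P6; P1; P5; P8; P10; P3

1. P11@(1, 0) [-x clear] — {P11}
2. P4@(1, 1) [+x clear] — {P11, P4}
3. P9@(1, 2) [-x clear] — {P11, P4, P9}
4. P2@(0, 1) [+y clear] — {P11, P2, P4, P9}
5. P6@(2, 1) [+x clear] — {P11, P2, P4, P6, P9}
6. P1@(3, 1) [-y clear] — {P1, P11, P2, P4, P6, P9}
7. P5@(3, 2) [+y clear] — {P1, P11, P2, P4, P5, P6, P9}
8. P8@(0, 0) [-y clear] — {P1, P11, P2, P4, P5, P6, P8, P9}
9. P10@(1, 3) [+x clear] — {P1, P10, P11, P2, P4, P5, P6, P8, P9}
10. P3@(2, 2) [+y clear] — {P1, P10, P11, P2, P3, P4, P5, P6, P8, P9}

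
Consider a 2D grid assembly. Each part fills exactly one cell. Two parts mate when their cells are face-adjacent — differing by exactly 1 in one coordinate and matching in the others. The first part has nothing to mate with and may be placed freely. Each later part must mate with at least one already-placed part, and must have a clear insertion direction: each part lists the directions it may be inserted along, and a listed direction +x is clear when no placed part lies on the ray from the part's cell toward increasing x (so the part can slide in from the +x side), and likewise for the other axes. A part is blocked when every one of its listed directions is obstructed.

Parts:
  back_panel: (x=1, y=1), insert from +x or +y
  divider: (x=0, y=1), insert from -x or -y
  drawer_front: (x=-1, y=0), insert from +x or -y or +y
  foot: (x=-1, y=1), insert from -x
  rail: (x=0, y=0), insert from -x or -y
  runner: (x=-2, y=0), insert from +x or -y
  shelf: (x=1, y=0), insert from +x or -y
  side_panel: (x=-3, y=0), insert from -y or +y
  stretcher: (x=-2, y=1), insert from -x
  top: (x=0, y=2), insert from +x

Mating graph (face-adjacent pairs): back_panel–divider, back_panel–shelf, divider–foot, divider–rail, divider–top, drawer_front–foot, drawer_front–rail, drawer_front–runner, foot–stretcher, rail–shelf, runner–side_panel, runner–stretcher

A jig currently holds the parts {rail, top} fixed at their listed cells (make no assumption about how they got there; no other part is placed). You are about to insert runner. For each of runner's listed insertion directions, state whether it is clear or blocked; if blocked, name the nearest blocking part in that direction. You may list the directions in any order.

+x: nearest on ray is rail@(0, 0) ⇒ blocked
-y: ray from runner(-2, 0) has no placed part ⇒ clear

+x: blocked by rail; -y: clear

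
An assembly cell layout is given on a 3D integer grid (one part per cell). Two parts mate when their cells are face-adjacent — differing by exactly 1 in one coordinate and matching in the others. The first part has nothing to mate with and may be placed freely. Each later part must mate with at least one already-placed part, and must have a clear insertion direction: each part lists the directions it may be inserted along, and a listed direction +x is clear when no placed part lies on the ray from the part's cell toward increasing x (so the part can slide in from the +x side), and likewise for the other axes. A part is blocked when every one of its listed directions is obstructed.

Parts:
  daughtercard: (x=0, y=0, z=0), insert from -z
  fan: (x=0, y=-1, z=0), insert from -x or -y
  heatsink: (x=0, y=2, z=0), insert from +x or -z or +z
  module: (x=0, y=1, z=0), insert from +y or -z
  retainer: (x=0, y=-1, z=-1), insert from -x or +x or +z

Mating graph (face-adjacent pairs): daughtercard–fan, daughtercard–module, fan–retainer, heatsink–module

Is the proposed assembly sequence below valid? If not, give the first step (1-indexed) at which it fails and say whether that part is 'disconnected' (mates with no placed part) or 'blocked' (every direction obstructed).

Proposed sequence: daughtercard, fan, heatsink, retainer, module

1. daughtercard@(0, 0, 0) [-z clear] — {daughtercard}
2. fan@(0, -1, 0) [-x clear] — {daughtercard, fan}
3. heatsink@(0, 2, 0) — no placed neighbour ⇒ disconnected

Invalid at step 3 (disconnected)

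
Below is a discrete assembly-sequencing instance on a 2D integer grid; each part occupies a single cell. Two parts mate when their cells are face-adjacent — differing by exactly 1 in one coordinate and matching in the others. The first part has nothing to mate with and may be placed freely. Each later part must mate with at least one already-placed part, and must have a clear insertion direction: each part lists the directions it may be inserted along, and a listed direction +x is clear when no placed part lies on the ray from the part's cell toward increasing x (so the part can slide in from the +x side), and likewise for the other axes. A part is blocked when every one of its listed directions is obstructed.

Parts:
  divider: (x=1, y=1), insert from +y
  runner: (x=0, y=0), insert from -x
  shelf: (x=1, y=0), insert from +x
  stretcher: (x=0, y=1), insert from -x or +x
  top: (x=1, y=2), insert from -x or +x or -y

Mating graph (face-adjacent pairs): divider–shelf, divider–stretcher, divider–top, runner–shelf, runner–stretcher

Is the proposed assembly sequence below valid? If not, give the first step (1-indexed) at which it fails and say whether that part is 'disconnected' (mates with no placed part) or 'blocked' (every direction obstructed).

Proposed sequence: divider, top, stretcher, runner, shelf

Valid

1. divider@(1, 1) [+y clear] — {divider}
2. top@(1, 2) [-x clear] — {divider, top}
3. stretcher@(0, 1) [-x clear] — {divider, stretcher, top}
4. runner@(0, 0) [-x clear] — {divider, runner, stretcher, top}
5. shelf@(1, 0) [+x clear] — {divider, runner, shelf, stretcher, top}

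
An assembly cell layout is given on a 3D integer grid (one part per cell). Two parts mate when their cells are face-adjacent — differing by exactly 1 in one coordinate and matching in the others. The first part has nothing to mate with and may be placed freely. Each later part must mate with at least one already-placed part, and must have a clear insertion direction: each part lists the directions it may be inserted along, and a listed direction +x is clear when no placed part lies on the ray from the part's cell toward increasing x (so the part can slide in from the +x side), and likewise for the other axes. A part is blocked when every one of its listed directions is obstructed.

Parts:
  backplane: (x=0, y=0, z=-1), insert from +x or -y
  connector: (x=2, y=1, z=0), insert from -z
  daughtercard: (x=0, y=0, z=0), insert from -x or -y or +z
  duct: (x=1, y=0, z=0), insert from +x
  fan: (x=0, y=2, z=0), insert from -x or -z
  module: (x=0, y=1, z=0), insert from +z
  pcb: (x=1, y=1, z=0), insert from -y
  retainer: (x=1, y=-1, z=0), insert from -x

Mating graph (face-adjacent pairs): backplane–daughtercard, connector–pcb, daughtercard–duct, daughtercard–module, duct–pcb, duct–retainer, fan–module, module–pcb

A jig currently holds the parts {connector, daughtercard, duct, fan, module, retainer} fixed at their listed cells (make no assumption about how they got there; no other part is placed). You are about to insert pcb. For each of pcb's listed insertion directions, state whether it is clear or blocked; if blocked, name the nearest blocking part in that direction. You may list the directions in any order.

-y: blocked by duct

-y: nearest on ray is duct@(1, 0, 0) ⇒ blocked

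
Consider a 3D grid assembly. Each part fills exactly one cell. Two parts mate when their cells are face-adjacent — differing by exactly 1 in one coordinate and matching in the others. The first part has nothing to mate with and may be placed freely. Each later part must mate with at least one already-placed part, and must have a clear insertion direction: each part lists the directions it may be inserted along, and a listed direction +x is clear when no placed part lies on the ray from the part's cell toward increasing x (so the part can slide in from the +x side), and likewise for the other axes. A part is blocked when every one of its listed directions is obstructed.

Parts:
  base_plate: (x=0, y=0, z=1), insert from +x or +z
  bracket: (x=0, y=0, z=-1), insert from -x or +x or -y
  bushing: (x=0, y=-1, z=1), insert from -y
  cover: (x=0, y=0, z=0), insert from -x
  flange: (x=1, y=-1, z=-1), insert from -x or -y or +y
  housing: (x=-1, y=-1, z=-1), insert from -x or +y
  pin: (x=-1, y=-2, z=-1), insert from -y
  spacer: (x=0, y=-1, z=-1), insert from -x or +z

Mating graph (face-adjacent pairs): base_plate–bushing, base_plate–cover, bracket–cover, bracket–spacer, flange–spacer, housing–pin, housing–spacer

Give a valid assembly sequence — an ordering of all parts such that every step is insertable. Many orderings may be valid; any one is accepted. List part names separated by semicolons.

1. housing@(-1, -1, -1) [-x clear] — {housing}
2. spacer@(0, -1, -1) [+z clear] — {housing, spacer}
3. flange@(1, -1, -1) [-y clear] — {flange, housing, spacer}
4. pin@(-1, -2, -1) [-y clear] — {flange, housing, pin, spacer}
5. bracket@(0, 0, -1) [-x clear] — {bracket, flange, housing, pin, spacer}
6. cover@(0, 0, 0) [-x clear] — {bracket, cover, flange, housing, pin, spacer}
7. base_plate@(0, 0, 1) [+x clear] — {base_plate, bracket, cover, flange, housing, pin, spacer}
8. bushing@(0, -1, 1) [-y clear] — {base_plate, bracket, bushing, cover, flange, housing, pin, spacer}

housing; spacer; flange; pin; bracket; cover; base_plate; bushing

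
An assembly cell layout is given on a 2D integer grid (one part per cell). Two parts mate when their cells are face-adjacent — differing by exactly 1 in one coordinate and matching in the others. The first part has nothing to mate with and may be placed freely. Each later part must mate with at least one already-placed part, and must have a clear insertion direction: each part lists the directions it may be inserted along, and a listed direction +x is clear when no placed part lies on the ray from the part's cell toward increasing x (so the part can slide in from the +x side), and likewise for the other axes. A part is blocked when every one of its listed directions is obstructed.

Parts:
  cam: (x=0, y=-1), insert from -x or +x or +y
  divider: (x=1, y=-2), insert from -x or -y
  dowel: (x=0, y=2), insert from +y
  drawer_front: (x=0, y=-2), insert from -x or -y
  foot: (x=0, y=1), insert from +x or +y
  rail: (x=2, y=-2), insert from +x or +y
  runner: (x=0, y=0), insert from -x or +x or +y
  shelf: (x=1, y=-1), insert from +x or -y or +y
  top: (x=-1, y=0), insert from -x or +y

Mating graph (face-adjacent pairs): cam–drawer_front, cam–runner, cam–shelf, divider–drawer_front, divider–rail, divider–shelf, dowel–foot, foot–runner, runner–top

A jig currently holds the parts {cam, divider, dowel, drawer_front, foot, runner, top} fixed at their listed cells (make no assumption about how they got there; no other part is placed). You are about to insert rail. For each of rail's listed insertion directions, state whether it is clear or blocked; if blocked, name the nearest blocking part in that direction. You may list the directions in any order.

+x: ray from rail(2, -2) has no placed part ⇒ clear
+y: ray from rail(2, -2) has no placed part ⇒ clear

+x: clear; +y: clear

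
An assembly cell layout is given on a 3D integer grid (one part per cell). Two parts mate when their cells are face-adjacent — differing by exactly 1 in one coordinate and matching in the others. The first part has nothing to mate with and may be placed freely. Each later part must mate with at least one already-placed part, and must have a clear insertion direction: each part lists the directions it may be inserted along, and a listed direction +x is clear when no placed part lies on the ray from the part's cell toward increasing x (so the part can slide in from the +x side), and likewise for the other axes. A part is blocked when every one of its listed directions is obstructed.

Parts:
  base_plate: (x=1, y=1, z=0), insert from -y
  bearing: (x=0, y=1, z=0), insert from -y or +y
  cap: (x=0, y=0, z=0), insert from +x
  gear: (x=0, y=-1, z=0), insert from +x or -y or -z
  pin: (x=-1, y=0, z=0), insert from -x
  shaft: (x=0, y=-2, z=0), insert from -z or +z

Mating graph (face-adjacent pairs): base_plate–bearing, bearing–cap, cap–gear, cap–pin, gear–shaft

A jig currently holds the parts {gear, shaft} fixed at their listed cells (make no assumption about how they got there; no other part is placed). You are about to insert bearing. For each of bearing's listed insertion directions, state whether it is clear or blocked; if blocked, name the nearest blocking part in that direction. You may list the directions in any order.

+y: clear; -y: blocked by gear

-y: nearest on ray is gear@(0, -1, 0) ⇒ blocked
+y: ray from bearing(0, 1, 0) has no placed part ⇒ clear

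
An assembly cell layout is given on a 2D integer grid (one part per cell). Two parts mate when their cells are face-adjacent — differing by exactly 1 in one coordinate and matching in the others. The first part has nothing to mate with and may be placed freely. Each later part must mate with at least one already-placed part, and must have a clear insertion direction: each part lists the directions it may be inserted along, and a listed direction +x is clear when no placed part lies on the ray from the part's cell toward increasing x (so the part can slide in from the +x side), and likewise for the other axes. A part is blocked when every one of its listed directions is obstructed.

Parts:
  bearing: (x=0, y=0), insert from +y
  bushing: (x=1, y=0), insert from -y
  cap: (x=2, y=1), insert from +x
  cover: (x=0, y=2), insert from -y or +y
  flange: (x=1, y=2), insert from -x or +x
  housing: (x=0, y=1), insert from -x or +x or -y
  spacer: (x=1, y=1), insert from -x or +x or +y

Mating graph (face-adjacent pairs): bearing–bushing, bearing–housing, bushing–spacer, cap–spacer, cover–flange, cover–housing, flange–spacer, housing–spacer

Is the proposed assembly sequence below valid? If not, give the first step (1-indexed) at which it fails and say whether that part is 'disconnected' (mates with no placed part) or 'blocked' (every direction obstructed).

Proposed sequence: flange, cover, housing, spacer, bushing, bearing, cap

1. flange@(1, 2) [-x clear] — {flange}
2. cover@(0, 2) [-y clear] — {cover, flange}
3. housing@(0, 1) [-x clear] — {cover, flange, housing}
4. spacer@(1, 1) [+x clear] — {cover, flange, housing, spacer}
5. bushing@(1, 0) [-y clear] — {bushing, cover, flange, housing, spacer}
6. bearing@(0, 0) — +y all obstructed ⇒ blocked

Invalid at step 6 (blocked)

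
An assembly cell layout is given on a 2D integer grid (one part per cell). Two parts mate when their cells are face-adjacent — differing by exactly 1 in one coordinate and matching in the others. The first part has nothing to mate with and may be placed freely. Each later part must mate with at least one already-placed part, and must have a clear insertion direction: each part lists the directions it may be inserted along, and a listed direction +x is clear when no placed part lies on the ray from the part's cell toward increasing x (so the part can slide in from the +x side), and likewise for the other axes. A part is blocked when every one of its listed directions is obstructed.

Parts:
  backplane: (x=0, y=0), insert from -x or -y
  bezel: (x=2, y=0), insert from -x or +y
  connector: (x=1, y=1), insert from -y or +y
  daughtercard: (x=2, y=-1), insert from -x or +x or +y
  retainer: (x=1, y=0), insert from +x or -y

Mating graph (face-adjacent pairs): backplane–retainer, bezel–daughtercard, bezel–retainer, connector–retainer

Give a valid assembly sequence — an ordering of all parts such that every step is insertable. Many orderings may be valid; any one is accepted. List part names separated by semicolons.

connector; retainer; bezel; daughtercard; backplane

1. connector@(1, 1) [-y clear] — {connector}
2. retainer@(1, 0) [+x clear] — {connector, retainer}
3. bezel@(2, 0) [+y clear] — {bezel, connector, retainer}
4. daughtercard@(2, -1) [-x clear] — {bezel, connector, daughtercard, retainer}
5. backplane@(0, 0) [-x clear] — {backplane, bezel, connector, daughtercard, retainer}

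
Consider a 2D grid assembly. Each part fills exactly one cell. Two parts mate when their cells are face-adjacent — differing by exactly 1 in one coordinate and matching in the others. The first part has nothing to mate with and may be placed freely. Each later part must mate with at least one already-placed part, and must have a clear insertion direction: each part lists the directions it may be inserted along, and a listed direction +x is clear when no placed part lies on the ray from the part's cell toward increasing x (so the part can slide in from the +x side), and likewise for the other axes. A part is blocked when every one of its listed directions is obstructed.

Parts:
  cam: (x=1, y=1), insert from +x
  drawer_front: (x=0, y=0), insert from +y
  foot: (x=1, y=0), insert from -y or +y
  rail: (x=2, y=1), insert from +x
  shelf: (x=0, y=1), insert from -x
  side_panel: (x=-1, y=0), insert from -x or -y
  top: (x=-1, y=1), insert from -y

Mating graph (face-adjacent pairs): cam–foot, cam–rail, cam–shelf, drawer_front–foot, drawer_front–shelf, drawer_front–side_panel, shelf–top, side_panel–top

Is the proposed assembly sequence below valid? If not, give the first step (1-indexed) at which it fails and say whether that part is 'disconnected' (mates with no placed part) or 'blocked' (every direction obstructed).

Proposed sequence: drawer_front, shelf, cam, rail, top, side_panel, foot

Valid

1. drawer_front@(0, 0) [+y clear] — {drawer_front}
2. shelf@(0, 1) [-x clear] — {drawer_front, shelf}
3. cam@(1, 1) [+x clear] — {cam, drawer_front, shelf}
4. rail@(2, 1) [+x clear] — {cam, drawer_front, rail, shelf}
5. top@(-1, 1) [-y clear] — {cam, drawer_front, rail, shelf, top}
6. side_panel@(-1, 0) [-x clear] — {cam, drawer_front, rail, shelf, side_panel, top}
7. foot@(1, 0) [-y clear] — {cam, drawer_front, foot, rail, shelf, side_panel, top}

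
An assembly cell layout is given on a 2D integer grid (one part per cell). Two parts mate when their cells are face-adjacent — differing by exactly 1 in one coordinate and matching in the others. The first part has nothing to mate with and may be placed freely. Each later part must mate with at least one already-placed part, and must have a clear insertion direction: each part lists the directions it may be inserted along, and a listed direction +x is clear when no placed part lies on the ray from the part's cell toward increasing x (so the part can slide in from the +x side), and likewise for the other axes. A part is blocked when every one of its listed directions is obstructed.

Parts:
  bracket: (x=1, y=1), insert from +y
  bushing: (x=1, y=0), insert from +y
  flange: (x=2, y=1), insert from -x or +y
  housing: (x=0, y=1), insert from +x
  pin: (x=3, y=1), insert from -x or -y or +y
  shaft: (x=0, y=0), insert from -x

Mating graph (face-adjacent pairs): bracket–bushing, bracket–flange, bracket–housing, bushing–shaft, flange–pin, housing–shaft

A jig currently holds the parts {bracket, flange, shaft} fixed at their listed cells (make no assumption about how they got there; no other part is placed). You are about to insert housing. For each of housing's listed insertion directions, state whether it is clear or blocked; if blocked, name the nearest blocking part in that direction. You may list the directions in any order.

+x: nearest on ray is bracket@(1, 1) ⇒ blocked

+x: blocked by bracket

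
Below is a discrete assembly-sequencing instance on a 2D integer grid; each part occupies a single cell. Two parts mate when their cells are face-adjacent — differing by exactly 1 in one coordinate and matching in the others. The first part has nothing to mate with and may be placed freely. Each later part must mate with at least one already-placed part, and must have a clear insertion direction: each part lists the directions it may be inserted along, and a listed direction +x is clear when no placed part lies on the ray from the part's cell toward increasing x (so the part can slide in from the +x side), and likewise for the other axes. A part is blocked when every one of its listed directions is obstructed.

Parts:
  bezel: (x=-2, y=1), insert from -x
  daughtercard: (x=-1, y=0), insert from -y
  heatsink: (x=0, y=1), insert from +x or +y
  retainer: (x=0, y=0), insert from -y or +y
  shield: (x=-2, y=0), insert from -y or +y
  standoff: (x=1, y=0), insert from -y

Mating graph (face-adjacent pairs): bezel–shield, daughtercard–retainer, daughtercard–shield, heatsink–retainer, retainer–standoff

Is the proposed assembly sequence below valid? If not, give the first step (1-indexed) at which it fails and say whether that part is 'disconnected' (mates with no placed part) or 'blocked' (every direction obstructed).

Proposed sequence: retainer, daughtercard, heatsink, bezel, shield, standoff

1. retainer@(0, 0) [-y clear] — {retainer}
2. daughtercard@(-1, 0) [-y clear] — {daughtercard, retainer}
3. heatsink@(0, 1) [+x clear] — {daughtercard, heatsink, retainer}
4. bezel@(-2, 1) — no placed neighbour ⇒ disconnected

Invalid at step 4 (disconnected)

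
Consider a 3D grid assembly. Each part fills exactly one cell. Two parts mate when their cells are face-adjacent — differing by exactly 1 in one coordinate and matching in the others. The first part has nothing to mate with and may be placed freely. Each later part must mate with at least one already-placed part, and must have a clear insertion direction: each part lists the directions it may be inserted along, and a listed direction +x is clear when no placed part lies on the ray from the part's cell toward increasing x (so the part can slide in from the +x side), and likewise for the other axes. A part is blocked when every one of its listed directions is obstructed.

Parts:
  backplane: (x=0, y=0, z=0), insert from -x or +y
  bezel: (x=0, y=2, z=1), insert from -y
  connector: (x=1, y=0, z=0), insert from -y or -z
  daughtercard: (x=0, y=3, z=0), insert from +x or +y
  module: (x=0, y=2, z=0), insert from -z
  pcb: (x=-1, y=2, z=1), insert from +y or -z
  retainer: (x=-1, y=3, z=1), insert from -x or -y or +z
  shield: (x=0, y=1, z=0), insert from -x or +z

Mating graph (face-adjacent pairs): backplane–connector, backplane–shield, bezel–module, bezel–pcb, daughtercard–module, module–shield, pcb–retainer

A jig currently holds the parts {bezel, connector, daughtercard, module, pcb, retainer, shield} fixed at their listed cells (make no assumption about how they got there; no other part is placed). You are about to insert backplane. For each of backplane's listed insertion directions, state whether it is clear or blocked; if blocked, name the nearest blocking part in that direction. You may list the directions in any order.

+y: blocked by shield; -x: clear

-x: ray from backplane(0, 0, 0) has no placed part ⇒ clear
+y: nearest on ray is shield@(0, 1, 0) ⇒ blocked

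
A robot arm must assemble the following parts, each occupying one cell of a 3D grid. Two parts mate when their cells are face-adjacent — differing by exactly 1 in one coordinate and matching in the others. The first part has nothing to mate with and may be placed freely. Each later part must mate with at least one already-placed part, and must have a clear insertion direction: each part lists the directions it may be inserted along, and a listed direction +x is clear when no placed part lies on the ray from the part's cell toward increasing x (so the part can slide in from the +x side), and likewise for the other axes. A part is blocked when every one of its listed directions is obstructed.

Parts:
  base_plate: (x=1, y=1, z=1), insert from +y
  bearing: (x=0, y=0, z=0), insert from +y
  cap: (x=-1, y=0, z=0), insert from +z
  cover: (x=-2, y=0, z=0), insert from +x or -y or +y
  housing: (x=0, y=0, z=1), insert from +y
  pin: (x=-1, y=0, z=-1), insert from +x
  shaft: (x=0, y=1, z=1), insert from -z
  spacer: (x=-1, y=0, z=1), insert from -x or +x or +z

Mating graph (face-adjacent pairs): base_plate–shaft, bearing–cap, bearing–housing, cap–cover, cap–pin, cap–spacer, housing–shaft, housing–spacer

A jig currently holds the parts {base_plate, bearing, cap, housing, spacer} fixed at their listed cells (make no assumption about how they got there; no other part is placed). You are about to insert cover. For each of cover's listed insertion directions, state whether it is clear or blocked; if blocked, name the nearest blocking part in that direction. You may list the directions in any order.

+x: nearest on ray is cap@(-1, 0, 0) ⇒ blocked
-y: ray from cover(-2, 0, 0) has no placed part ⇒ clear
+y: ray from cover(-2, 0, 0) has no placed part ⇒ clear

+x: blocked by cap; +y: clear; -y: clear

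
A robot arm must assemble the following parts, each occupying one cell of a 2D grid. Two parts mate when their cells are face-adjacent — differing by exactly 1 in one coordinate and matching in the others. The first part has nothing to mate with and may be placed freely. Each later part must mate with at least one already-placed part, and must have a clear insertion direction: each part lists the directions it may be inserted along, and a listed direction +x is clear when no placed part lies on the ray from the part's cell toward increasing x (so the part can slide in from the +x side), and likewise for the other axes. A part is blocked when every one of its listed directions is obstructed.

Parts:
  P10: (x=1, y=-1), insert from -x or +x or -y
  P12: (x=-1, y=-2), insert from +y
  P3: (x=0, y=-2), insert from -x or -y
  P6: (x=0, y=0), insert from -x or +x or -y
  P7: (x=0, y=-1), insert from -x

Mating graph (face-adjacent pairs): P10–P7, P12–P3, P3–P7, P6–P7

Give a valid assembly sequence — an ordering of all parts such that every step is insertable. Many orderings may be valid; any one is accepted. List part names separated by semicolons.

P10; P7; P6; P3; P12

1. P10@(1, -1) [-x clear] — {P10}
2. P7@(0, -1) [-x clear] — {P10, P7}
3. P6@(0, 0) [-x clear] — {P10, P6, P7}
4. P3@(0, -2) [-x clear] — {P10, P3, P6, P7}
5. P12@(-1, -2) [+y clear] — {P10, P12, P3, P6, P7}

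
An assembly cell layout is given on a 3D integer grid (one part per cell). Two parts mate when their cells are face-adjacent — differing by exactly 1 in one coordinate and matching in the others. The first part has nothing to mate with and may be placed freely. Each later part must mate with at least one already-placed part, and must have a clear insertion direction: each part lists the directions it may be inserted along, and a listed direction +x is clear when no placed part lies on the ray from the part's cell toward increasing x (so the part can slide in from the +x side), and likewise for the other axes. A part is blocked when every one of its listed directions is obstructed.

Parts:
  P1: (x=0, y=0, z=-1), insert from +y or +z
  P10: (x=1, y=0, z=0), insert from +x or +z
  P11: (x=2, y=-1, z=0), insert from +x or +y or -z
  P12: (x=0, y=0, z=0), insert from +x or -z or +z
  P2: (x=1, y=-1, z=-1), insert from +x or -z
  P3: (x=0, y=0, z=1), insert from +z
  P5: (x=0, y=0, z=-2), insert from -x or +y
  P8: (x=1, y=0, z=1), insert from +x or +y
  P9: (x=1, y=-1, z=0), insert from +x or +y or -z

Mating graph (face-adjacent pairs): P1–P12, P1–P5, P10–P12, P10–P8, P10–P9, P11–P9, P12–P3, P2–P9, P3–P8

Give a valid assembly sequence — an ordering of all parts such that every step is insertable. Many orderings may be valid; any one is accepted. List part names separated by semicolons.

P2; P9; P10; P12; P11; P1; P5; P3; P8

1. P2@(1, -1, -1) [+x clear] — {P2}
2. P9@(1, -1, 0) [+x clear] — {P2, P9}
3. P10@(1, 0, 0) [+x clear] — {P10, P2, P9}
4. P12@(0, 0, 0) [-z clear] — {P10, P12, P2, P9}
5. P11@(2, -1, 0) [+x clear] — {P10, P11, P12, P2, P9}
6. P1@(0, 0, -1) [+y clear] — {P1, P10, P11, P12, P2, P9}
7. P5@(0, 0, -2) [-x clear] — {P1, P10, P11, P12, P2, P5, P9}
8. P3@(0, 0, 1) [+z clear] — {P1, P10, P11, P12, P2, P3, P5, P9}
9. P8@(1, 0, 1) [+x clear] — {P1, P10, P11, P12, P2, P3, P5, P8, P9}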